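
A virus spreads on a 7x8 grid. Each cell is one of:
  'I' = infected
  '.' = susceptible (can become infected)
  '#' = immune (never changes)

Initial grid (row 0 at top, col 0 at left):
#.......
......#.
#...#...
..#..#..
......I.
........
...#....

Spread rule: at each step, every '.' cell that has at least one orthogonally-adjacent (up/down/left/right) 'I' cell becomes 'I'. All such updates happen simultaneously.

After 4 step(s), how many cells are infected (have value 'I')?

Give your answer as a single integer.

Answer: 24

Derivation:
Step 0 (initial): 1 infected
Step 1: +4 new -> 5 infected
Step 2: +6 new -> 11 infected
Step 3: +7 new -> 18 infected
Step 4: +6 new -> 24 infected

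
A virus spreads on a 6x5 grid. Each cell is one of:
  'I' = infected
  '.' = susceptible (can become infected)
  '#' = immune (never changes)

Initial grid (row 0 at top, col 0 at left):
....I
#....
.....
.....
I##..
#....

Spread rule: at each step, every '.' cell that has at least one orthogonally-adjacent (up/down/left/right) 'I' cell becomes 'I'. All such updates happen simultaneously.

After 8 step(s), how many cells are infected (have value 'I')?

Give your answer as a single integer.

Answer: 26

Derivation:
Step 0 (initial): 2 infected
Step 1: +3 new -> 5 infected
Step 2: +5 new -> 10 infected
Step 3: +6 new -> 16 infected
Step 4: +5 new -> 21 infected
Step 5: +2 new -> 23 infected
Step 6: +1 new -> 24 infected
Step 7: +1 new -> 25 infected
Step 8: +1 new -> 26 infected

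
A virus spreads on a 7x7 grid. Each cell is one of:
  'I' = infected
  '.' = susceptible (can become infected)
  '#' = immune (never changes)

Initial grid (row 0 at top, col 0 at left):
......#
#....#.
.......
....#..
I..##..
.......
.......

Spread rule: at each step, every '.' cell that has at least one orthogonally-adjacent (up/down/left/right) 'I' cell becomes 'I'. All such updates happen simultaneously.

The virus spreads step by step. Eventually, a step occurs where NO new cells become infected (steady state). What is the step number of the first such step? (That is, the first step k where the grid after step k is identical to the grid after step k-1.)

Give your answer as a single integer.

Step 0 (initial): 1 infected
Step 1: +3 new -> 4 infected
Step 2: +5 new -> 9 infected
Step 3: +4 new -> 13 infected
Step 4: +5 new -> 18 infected
Step 5: +5 new -> 23 infected
Step 6: +6 new -> 29 infected
Step 7: +6 new -> 35 infected
Step 8: +5 new -> 40 infected
Step 9: +3 new -> 43 infected
Step 10: +0 new -> 43 infected

Answer: 10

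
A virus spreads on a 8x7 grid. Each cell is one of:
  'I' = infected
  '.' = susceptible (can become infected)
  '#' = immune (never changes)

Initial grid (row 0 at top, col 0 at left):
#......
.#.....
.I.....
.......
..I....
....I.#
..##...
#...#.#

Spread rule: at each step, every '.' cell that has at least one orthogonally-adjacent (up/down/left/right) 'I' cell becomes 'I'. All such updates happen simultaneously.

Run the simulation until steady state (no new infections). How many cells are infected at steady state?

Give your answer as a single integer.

Answer: 48

Derivation:
Step 0 (initial): 3 infected
Step 1: +11 new -> 14 infected
Step 2: +10 new -> 24 infected
Step 3: +9 new -> 33 infected
Step 4: +7 new -> 40 infected
Step 5: +4 new -> 44 infected
Step 6: +3 new -> 47 infected
Step 7: +1 new -> 48 infected
Step 8: +0 new -> 48 infected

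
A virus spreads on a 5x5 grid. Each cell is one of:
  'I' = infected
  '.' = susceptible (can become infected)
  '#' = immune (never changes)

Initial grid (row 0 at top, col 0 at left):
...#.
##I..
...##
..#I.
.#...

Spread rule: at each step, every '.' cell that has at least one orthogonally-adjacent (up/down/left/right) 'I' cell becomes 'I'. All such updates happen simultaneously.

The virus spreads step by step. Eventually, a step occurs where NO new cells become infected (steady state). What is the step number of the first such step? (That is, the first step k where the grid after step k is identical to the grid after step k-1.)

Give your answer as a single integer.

Answer: 6

Derivation:
Step 0 (initial): 2 infected
Step 1: +5 new -> 7 infected
Step 2: +5 new -> 12 infected
Step 3: +4 new -> 16 infected
Step 4: +1 new -> 17 infected
Step 5: +1 new -> 18 infected
Step 6: +0 new -> 18 infected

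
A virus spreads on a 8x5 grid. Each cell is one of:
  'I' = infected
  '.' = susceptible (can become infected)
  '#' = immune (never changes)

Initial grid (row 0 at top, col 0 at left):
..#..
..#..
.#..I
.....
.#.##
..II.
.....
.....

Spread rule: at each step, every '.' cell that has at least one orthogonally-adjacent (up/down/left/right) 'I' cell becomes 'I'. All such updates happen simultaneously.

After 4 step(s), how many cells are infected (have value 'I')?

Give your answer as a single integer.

Step 0 (initial): 3 infected
Step 1: +8 new -> 11 infected
Step 2: +10 new -> 21 infected
Step 3: +6 new -> 27 infected
Step 4: +2 new -> 29 infected

Answer: 29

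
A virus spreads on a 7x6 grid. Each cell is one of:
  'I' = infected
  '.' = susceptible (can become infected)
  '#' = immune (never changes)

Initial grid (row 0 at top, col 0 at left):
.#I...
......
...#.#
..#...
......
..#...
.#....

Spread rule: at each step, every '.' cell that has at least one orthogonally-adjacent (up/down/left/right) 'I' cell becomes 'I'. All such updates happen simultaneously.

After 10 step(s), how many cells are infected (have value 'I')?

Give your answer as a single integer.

Answer: 36

Derivation:
Step 0 (initial): 1 infected
Step 1: +2 new -> 3 infected
Step 2: +4 new -> 7 infected
Step 3: +4 new -> 11 infected
Step 4: +5 new -> 16 infected
Step 5: +3 new -> 19 infected
Step 6: +6 new -> 25 infected
Step 7: +4 new -> 29 infected
Step 8: +4 new -> 33 infected
Step 9: +2 new -> 35 infected
Step 10: +1 new -> 36 infected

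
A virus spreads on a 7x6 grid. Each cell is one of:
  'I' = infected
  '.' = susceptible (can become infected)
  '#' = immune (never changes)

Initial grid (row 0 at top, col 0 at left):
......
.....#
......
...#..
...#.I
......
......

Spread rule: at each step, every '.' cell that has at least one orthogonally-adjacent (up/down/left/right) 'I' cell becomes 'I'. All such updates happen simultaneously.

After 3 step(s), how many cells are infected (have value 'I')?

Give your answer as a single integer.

Answer: 11

Derivation:
Step 0 (initial): 1 infected
Step 1: +3 new -> 4 infected
Step 2: +4 new -> 8 infected
Step 3: +3 new -> 11 infected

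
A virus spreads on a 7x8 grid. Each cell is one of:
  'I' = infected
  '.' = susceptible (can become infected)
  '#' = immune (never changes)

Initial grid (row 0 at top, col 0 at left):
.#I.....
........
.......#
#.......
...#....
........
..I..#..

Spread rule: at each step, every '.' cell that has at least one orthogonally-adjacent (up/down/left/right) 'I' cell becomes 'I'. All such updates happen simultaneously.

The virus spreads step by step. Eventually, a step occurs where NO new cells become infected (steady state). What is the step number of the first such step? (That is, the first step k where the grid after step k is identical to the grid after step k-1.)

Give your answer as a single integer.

Answer: 9

Derivation:
Step 0 (initial): 2 infected
Step 1: +5 new -> 7 infected
Step 2: +9 new -> 16 infected
Step 3: +9 new -> 25 infected
Step 4: +10 new -> 35 infected
Step 5: +6 new -> 41 infected
Step 6: +6 new -> 47 infected
Step 7: +3 new -> 50 infected
Step 8: +1 new -> 51 infected
Step 9: +0 new -> 51 infected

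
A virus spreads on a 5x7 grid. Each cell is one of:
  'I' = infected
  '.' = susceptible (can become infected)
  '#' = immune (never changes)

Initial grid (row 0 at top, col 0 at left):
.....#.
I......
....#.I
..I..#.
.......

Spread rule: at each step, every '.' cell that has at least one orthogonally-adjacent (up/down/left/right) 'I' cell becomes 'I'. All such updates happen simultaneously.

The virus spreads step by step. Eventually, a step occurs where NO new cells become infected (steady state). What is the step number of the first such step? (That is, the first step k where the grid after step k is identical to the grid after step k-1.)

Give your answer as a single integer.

Answer: 5

Derivation:
Step 0 (initial): 3 infected
Step 1: +10 new -> 13 infected
Step 2: +11 new -> 24 infected
Step 3: +6 new -> 30 infected
Step 4: +2 new -> 32 infected
Step 5: +0 new -> 32 infected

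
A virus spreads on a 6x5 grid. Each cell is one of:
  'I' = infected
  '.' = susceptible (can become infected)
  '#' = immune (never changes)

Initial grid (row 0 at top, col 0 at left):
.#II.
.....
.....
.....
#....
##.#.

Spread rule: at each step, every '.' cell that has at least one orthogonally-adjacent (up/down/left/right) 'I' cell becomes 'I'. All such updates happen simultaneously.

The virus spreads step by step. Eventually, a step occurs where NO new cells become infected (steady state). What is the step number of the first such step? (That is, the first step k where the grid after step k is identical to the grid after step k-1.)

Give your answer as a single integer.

Step 0 (initial): 2 infected
Step 1: +3 new -> 5 infected
Step 2: +4 new -> 9 infected
Step 3: +5 new -> 14 infected
Step 4: +6 new -> 20 infected
Step 5: +4 new -> 24 infected
Step 6: +1 new -> 25 infected
Step 7: +0 new -> 25 infected

Answer: 7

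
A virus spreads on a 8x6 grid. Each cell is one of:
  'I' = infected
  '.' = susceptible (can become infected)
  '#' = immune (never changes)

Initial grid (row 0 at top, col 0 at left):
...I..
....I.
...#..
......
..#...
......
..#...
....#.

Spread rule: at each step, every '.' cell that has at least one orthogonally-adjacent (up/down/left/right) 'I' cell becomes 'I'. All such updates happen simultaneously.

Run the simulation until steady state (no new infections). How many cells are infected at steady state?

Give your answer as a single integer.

Answer: 44

Derivation:
Step 0 (initial): 2 infected
Step 1: +5 new -> 7 infected
Step 2: +5 new -> 12 infected
Step 3: +6 new -> 18 infected
Step 4: +6 new -> 24 infected
Step 5: +5 new -> 29 infected
Step 6: +5 new -> 34 infected
Step 7: +4 new -> 38 infected
Step 8: +3 new -> 41 infected
Step 9: +2 new -> 43 infected
Step 10: +1 new -> 44 infected
Step 11: +0 new -> 44 infected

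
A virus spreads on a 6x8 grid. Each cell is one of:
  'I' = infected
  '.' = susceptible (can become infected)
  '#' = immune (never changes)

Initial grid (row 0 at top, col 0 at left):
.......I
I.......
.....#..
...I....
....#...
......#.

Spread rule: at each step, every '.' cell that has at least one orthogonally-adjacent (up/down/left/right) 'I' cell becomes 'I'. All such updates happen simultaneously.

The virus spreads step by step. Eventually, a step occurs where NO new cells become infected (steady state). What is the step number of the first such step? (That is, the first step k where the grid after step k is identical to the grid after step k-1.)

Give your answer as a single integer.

Answer: 6

Derivation:
Step 0 (initial): 3 infected
Step 1: +9 new -> 12 infected
Step 2: +14 new -> 26 infected
Step 3: +13 new -> 39 infected
Step 4: +5 new -> 44 infected
Step 5: +1 new -> 45 infected
Step 6: +0 new -> 45 infected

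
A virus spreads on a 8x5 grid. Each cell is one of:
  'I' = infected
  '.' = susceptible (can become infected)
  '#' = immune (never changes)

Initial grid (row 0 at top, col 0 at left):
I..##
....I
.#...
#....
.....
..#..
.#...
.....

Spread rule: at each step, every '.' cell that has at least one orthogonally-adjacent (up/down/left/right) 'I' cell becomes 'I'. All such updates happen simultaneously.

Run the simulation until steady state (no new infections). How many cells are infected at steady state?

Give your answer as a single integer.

Answer: 34

Derivation:
Step 0 (initial): 2 infected
Step 1: +4 new -> 6 infected
Step 2: +6 new -> 12 infected
Step 3: +3 new -> 15 infected
Step 4: +3 new -> 18 infected
Step 5: +4 new -> 22 infected
Step 6: +3 new -> 25 infected
Step 7: +4 new -> 29 infected
Step 8: +2 new -> 31 infected
Step 9: +2 new -> 33 infected
Step 10: +1 new -> 34 infected
Step 11: +0 new -> 34 infected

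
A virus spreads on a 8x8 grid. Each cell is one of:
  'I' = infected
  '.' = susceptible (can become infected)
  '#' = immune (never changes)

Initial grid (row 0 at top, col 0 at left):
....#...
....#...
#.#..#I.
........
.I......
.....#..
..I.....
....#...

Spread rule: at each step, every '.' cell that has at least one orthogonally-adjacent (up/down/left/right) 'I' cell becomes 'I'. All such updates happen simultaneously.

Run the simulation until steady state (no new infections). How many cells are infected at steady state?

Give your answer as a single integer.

Answer: 57

Derivation:
Step 0 (initial): 3 infected
Step 1: +11 new -> 14 infected
Step 2: +16 new -> 30 infected
Step 3: +12 new -> 42 infected
Step 4: +8 new -> 50 infected
Step 5: +5 new -> 55 infected
Step 6: +2 new -> 57 infected
Step 7: +0 new -> 57 infected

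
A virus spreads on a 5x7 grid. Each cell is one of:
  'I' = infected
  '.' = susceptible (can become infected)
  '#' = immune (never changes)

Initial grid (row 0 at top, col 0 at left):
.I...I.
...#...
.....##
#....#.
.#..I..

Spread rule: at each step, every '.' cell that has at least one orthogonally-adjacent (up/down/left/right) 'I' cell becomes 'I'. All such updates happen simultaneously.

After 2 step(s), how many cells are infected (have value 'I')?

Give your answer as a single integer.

Step 0 (initial): 3 infected
Step 1: +9 new -> 12 infected
Step 2: +10 new -> 22 infected

Answer: 22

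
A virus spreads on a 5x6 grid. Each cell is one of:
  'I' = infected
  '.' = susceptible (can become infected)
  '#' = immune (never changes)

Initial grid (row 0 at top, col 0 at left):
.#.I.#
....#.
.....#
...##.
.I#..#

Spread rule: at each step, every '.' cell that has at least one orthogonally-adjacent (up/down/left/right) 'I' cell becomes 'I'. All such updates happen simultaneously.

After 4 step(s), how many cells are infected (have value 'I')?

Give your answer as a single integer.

Answer: 17

Derivation:
Step 0 (initial): 2 infected
Step 1: +5 new -> 7 infected
Step 2: +5 new -> 12 infected
Step 3: +4 new -> 16 infected
Step 4: +1 new -> 17 infected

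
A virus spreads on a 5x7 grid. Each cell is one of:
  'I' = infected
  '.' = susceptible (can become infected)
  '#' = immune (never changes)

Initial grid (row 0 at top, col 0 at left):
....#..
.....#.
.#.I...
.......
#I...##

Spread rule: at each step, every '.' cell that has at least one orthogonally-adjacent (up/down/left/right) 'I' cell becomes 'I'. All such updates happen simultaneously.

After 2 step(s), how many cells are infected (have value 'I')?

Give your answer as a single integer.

Step 0 (initial): 2 infected
Step 1: +6 new -> 8 infected
Step 2: +8 new -> 16 infected

Answer: 16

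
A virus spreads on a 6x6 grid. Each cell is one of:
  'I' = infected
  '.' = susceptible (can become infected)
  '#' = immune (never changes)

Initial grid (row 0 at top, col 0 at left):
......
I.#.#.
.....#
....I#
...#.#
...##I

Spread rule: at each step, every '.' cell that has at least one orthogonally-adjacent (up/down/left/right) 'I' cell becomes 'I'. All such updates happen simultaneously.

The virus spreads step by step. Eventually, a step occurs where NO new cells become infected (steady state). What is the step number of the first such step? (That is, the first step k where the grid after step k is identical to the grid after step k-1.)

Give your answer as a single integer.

Step 0 (initial): 3 infected
Step 1: +6 new -> 9 infected
Step 2: +5 new -> 14 infected
Step 3: +6 new -> 20 infected
Step 4: +4 new -> 24 infected
Step 5: +2 new -> 26 infected
Step 6: +1 new -> 27 infected
Step 7: +1 new -> 28 infected
Step 8: +0 new -> 28 infected

Answer: 8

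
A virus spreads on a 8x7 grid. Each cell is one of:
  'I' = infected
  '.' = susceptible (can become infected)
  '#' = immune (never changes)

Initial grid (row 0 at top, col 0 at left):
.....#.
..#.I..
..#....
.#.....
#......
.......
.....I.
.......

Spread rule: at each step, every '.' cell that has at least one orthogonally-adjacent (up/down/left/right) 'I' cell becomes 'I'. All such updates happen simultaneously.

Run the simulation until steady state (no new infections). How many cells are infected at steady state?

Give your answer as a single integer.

Answer: 51

Derivation:
Step 0 (initial): 2 infected
Step 1: +8 new -> 10 infected
Step 2: +11 new -> 21 infected
Step 3: +10 new -> 31 infected
Step 4: +7 new -> 38 infected
Step 5: +6 new -> 44 infected
Step 6: +5 new -> 49 infected
Step 7: +1 new -> 50 infected
Step 8: +1 new -> 51 infected
Step 9: +0 new -> 51 infected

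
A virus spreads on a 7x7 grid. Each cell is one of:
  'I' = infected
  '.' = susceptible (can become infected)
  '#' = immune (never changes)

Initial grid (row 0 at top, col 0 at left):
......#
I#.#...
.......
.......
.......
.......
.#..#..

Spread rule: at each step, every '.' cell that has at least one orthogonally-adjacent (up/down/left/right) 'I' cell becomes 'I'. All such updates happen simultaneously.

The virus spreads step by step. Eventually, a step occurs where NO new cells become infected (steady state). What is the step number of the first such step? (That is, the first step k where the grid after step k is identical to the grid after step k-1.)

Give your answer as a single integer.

Step 0 (initial): 1 infected
Step 1: +2 new -> 3 infected
Step 2: +3 new -> 6 infected
Step 3: +4 new -> 10 infected
Step 4: +6 new -> 16 infected
Step 5: +6 new -> 22 infected
Step 6: +6 new -> 28 infected
Step 7: +6 new -> 34 infected
Step 8: +5 new -> 39 infected
Step 9: +2 new -> 41 infected
Step 10: +2 new -> 43 infected
Step 11: +1 new -> 44 infected
Step 12: +0 new -> 44 infected

Answer: 12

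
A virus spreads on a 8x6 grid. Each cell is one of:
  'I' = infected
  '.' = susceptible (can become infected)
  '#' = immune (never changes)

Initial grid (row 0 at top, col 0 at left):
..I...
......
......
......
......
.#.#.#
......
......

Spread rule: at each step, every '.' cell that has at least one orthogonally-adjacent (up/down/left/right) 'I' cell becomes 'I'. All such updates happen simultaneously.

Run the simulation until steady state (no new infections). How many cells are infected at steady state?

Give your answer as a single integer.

Answer: 45

Derivation:
Step 0 (initial): 1 infected
Step 1: +3 new -> 4 infected
Step 2: +5 new -> 9 infected
Step 3: +6 new -> 15 infected
Step 4: +6 new -> 21 infected
Step 5: +6 new -> 27 infected
Step 6: +4 new -> 31 infected
Step 7: +6 new -> 37 infected
Step 8: +4 new -> 41 infected
Step 9: +3 new -> 44 infected
Step 10: +1 new -> 45 infected
Step 11: +0 new -> 45 infected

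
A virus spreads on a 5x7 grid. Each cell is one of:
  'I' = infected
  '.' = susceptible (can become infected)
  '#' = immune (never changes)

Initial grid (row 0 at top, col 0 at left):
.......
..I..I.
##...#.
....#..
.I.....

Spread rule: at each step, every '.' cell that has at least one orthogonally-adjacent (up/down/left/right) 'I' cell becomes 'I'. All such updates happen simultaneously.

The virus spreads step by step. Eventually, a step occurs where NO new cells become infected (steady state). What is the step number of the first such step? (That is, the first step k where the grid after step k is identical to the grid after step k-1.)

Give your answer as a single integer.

Step 0 (initial): 3 infected
Step 1: +10 new -> 13 infected
Step 2: +11 new -> 24 infected
Step 3: +4 new -> 28 infected
Step 4: +3 new -> 31 infected
Step 5: +0 new -> 31 infected

Answer: 5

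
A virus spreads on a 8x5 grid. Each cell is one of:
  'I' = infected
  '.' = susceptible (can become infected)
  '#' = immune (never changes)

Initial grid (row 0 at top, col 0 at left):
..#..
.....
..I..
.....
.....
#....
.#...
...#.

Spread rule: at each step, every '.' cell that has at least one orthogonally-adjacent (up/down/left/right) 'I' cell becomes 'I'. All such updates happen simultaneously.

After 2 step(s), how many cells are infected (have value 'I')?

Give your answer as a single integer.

Answer: 12

Derivation:
Step 0 (initial): 1 infected
Step 1: +4 new -> 5 infected
Step 2: +7 new -> 12 infected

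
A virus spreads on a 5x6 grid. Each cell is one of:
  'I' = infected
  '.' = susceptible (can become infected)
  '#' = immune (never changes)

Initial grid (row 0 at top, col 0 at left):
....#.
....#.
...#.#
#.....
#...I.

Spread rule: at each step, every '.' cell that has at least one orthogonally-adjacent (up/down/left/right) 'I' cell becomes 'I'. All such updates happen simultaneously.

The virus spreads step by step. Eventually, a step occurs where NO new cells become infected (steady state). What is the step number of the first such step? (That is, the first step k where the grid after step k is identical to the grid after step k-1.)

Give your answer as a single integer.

Answer: 9

Derivation:
Step 0 (initial): 1 infected
Step 1: +3 new -> 4 infected
Step 2: +4 new -> 8 infected
Step 3: +2 new -> 10 infected
Step 4: +2 new -> 12 infected
Step 5: +2 new -> 14 infected
Step 6: +4 new -> 18 infected
Step 7: +3 new -> 21 infected
Step 8: +1 new -> 22 infected
Step 9: +0 new -> 22 infected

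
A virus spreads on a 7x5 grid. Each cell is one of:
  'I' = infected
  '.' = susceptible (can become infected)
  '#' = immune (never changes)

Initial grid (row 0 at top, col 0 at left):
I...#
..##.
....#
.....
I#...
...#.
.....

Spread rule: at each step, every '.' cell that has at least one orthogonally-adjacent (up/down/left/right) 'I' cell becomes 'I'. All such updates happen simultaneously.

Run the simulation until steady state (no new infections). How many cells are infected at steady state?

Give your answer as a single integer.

Answer: 28

Derivation:
Step 0 (initial): 2 infected
Step 1: +4 new -> 6 infected
Step 2: +6 new -> 12 infected
Step 3: +5 new -> 17 infected
Step 4: +4 new -> 21 infected
Step 5: +4 new -> 25 infected
Step 6: +2 new -> 27 infected
Step 7: +1 new -> 28 infected
Step 8: +0 new -> 28 infected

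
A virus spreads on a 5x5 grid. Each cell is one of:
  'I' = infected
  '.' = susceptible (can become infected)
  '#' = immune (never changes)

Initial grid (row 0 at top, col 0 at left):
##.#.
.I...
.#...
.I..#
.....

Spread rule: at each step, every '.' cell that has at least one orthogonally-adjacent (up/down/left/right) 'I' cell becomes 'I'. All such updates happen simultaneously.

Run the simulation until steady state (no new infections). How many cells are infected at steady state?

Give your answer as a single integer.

Step 0 (initial): 2 infected
Step 1: +5 new -> 7 infected
Step 2: +7 new -> 14 infected
Step 3: +3 new -> 17 infected
Step 4: +3 new -> 20 infected
Step 5: +0 new -> 20 infected

Answer: 20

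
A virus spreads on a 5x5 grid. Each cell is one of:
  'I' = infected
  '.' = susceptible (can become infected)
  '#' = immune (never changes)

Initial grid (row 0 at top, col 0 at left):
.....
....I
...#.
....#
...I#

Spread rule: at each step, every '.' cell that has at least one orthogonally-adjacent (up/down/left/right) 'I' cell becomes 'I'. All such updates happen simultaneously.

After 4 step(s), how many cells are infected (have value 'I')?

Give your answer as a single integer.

Answer: 20

Derivation:
Step 0 (initial): 2 infected
Step 1: +5 new -> 7 infected
Step 2: +4 new -> 11 infected
Step 3: +5 new -> 16 infected
Step 4: +4 new -> 20 infected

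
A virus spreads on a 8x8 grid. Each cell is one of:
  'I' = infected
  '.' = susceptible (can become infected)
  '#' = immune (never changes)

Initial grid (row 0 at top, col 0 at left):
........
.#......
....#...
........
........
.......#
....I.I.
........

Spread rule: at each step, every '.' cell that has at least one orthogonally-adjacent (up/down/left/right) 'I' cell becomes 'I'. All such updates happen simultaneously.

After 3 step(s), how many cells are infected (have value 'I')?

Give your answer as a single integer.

Step 0 (initial): 2 infected
Step 1: +7 new -> 9 infected
Step 2: +8 new -> 17 infected
Step 3: +8 new -> 25 infected

Answer: 25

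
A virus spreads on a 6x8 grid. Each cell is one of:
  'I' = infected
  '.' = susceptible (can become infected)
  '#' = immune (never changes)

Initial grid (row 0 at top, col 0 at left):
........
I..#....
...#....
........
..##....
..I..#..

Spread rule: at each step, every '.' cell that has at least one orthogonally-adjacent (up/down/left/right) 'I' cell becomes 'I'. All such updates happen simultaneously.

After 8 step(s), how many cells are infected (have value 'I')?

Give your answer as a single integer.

Step 0 (initial): 2 infected
Step 1: +5 new -> 7 infected
Step 2: +7 new -> 14 infected
Step 3: +5 new -> 19 infected
Step 4: +4 new -> 23 infected
Step 5: +5 new -> 28 infected
Step 6: +6 new -> 34 infected
Step 7: +5 new -> 39 infected
Step 8: +3 new -> 42 infected

Answer: 42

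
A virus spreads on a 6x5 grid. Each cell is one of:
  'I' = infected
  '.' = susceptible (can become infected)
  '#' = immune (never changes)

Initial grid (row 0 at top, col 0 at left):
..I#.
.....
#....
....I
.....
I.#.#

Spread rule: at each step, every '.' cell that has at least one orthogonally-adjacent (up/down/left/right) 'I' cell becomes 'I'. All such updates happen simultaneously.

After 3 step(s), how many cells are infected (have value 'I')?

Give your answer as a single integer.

Answer: 26

Derivation:
Step 0 (initial): 3 infected
Step 1: +7 new -> 10 infected
Step 2: +10 new -> 20 infected
Step 3: +6 new -> 26 infected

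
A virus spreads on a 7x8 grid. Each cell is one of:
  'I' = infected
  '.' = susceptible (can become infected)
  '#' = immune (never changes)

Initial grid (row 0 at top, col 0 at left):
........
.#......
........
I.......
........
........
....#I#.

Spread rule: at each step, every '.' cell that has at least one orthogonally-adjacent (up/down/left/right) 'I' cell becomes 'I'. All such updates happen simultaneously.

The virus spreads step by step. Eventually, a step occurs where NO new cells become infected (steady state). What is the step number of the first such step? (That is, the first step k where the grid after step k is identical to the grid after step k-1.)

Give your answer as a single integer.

Step 0 (initial): 2 infected
Step 1: +4 new -> 6 infected
Step 2: +8 new -> 14 infected
Step 3: +11 new -> 25 infected
Step 4: +12 new -> 37 infected
Step 5: +7 new -> 44 infected
Step 6: +5 new -> 49 infected
Step 7: +3 new -> 52 infected
Step 8: +1 new -> 53 infected
Step 9: +0 new -> 53 infected

Answer: 9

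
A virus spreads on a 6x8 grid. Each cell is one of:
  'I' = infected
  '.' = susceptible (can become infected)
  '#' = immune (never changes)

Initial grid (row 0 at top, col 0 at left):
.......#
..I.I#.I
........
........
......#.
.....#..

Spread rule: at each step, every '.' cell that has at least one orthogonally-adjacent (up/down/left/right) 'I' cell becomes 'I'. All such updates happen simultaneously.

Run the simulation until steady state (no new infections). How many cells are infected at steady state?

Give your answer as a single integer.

Step 0 (initial): 3 infected
Step 1: +8 new -> 11 infected
Step 2: +12 new -> 23 infected
Step 3: +9 new -> 32 infected
Step 4: +7 new -> 39 infected
Step 5: +4 new -> 43 infected
Step 6: +1 new -> 44 infected
Step 7: +0 new -> 44 infected

Answer: 44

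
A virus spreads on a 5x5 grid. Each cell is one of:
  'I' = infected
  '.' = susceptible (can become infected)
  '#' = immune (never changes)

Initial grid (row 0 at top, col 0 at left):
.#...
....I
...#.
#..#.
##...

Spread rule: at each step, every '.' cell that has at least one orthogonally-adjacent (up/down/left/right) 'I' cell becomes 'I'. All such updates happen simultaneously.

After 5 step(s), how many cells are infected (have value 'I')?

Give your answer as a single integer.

Answer: 19

Derivation:
Step 0 (initial): 1 infected
Step 1: +3 new -> 4 infected
Step 2: +3 new -> 7 infected
Step 3: +4 new -> 11 infected
Step 4: +4 new -> 15 infected
Step 5: +4 new -> 19 infected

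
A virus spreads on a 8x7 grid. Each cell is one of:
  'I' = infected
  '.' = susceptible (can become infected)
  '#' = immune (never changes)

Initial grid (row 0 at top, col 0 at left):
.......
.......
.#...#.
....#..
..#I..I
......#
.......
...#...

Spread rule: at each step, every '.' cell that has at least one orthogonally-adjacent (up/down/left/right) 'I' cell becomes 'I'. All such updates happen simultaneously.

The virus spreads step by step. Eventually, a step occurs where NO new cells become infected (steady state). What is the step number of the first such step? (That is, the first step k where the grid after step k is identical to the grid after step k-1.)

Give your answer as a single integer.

Step 0 (initial): 2 infected
Step 1: +5 new -> 7 infected
Step 2: +8 new -> 15 infected
Step 3: +9 new -> 24 infected
Step 4: +13 new -> 37 infected
Step 5: +9 new -> 46 infected
Step 6: +3 new -> 49 infected
Step 7: +1 new -> 50 infected
Step 8: +0 new -> 50 infected

Answer: 8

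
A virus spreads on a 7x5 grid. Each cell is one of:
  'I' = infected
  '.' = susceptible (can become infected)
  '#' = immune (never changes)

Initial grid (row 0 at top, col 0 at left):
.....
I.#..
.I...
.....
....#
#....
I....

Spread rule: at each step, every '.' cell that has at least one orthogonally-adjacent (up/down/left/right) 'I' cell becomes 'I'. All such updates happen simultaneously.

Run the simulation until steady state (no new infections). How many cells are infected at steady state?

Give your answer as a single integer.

Answer: 32

Derivation:
Step 0 (initial): 3 infected
Step 1: +6 new -> 9 infected
Step 2: +7 new -> 16 infected
Step 3: +8 new -> 24 infected
Step 4: +6 new -> 30 infected
Step 5: +2 new -> 32 infected
Step 6: +0 new -> 32 infected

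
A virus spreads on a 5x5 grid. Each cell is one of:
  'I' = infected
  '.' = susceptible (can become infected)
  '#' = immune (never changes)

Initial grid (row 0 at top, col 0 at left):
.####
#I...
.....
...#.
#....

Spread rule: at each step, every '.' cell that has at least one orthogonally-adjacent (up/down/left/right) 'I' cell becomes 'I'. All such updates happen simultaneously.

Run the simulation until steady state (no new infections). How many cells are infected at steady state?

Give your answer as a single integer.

Step 0 (initial): 1 infected
Step 1: +2 new -> 3 infected
Step 2: +4 new -> 7 infected
Step 3: +5 new -> 12 infected
Step 4: +2 new -> 14 infected
Step 5: +2 new -> 16 infected
Step 6: +1 new -> 17 infected
Step 7: +0 new -> 17 infected

Answer: 17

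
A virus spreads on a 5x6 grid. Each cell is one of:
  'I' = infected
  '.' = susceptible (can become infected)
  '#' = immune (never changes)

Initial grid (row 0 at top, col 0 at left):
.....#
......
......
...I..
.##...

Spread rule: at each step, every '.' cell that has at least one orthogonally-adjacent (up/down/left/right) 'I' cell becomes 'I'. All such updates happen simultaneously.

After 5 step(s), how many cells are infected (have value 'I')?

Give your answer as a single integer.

Answer: 26

Derivation:
Step 0 (initial): 1 infected
Step 1: +4 new -> 5 infected
Step 2: +6 new -> 11 infected
Step 3: +7 new -> 18 infected
Step 4: +6 new -> 24 infected
Step 5: +2 new -> 26 infected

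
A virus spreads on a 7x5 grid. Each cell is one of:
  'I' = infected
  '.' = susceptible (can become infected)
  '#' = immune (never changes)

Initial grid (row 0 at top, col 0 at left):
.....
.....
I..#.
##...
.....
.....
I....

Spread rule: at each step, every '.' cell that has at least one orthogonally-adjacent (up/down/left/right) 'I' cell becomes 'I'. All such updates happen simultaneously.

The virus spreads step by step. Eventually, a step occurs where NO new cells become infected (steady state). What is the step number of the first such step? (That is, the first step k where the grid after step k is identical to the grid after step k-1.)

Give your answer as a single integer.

Answer: 7

Derivation:
Step 0 (initial): 2 infected
Step 1: +4 new -> 6 infected
Step 2: +6 new -> 12 infected
Step 3: +6 new -> 18 infected
Step 4: +6 new -> 24 infected
Step 5: +5 new -> 29 infected
Step 6: +3 new -> 32 infected
Step 7: +0 new -> 32 infected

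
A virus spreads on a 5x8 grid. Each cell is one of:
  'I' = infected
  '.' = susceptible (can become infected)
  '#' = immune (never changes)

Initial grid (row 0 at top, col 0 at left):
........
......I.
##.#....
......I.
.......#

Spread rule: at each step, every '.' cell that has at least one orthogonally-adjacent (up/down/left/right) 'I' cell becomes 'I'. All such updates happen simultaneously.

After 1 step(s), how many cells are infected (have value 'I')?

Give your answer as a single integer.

Step 0 (initial): 2 infected
Step 1: +7 new -> 9 infected

Answer: 9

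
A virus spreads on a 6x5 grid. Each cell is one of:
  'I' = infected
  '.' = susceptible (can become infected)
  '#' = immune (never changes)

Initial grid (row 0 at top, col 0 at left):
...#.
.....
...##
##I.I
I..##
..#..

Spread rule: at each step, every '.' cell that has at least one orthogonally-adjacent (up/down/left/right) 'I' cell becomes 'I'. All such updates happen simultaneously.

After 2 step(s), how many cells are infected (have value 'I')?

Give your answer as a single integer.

Answer: 11

Derivation:
Step 0 (initial): 3 infected
Step 1: +5 new -> 8 infected
Step 2: +3 new -> 11 infected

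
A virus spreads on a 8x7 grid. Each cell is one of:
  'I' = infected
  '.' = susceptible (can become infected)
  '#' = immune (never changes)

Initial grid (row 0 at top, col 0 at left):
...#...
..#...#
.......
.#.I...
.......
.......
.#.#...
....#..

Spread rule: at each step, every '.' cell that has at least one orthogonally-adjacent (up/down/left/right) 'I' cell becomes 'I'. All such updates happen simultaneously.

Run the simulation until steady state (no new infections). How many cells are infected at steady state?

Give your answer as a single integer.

Step 0 (initial): 1 infected
Step 1: +4 new -> 5 infected
Step 2: +7 new -> 12 infected
Step 3: +8 new -> 20 infected
Step 4: +11 new -> 31 infected
Step 5: +8 new -> 39 infected
Step 6: +8 new -> 47 infected
Step 7: +2 new -> 49 infected
Step 8: +0 new -> 49 infected

Answer: 49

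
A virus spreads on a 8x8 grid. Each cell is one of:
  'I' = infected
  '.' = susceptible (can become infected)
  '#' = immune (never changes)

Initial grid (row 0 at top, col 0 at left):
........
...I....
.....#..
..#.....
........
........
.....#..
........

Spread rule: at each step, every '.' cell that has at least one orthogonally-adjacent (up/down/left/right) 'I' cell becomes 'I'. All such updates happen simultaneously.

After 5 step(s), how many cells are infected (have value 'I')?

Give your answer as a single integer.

Step 0 (initial): 1 infected
Step 1: +4 new -> 5 infected
Step 2: +7 new -> 12 infected
Step 3: +7 new -> 19 infected
Step 4: +10 new -> 29 infected
Step 5: +9 new -> 38 infected

Answer: 38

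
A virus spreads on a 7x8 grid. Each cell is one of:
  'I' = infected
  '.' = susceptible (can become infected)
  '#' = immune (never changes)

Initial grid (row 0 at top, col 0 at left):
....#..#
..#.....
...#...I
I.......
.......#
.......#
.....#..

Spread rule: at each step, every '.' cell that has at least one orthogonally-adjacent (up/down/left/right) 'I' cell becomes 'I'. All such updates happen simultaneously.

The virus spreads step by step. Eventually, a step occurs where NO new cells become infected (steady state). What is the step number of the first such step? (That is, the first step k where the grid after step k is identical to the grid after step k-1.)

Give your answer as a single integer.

Answer: 8

Derivation:
Step 0 (initial): 2 infected
Step 1: +6 new -> 8 infected
Step 2: +8 new -> 16 infected
Step 3: +12 new -> 28 infected
Step 4: +9 new -> 37 infected
Step 5: +7 new -> 44 infected
Step 6: +4 new -> 48 infected
Step 7: +1 new -> 49 infected
Step 8: +0 new -> 49 infected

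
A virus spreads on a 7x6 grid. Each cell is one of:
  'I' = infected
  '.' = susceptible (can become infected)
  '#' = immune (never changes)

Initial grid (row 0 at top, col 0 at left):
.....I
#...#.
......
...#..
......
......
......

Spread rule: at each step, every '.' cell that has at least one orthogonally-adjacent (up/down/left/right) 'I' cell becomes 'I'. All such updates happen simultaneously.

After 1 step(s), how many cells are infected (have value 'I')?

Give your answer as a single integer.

Step 0 (initial): 1 infected
Step 1: +2 new -> 3 infected

Answer: 3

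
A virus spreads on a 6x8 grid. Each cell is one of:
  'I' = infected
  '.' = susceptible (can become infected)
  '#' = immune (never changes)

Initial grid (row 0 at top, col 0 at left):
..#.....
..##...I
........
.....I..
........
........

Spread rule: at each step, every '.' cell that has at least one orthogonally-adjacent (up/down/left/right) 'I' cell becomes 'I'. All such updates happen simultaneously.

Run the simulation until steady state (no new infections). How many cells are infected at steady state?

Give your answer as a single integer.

Answer: 45

Derivation:
Step 0 (initial): 2 infected
Step 1: +7 new -> 9 infected
Step 2: +9 new -> 18 infected
Step 3: +8 new -> 26 infected
Step 4: +6 new -> 32 infected
Step 5: +5 new -> 37 infected
Step 6: +4 new -> 41 infected
Step 7: +3 new -> 44 infected
Step 8: +1 new -> 45 infected
Step 9: +0 new -> 45 infected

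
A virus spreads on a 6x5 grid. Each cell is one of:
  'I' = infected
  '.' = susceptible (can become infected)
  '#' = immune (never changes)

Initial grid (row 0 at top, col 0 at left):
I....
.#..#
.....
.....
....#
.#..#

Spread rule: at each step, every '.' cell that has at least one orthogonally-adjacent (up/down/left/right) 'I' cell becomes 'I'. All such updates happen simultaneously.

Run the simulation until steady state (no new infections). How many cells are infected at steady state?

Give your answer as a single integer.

Answer: 25

Derivation:
Step 0 (initial): 1 infected
Step 1: +2 new -> 3 infected
Step 2: +2 new -> 5 infected
Step 3: +4 new -> 9 infected
Step 4: +5 new -> 14 infected
Step 5: +4 new -> 18 infected
Step 6: +3 new -> 21 infected
Step 7: +3 new -> 24 infected
Step 8: +1 new -> 25 infected
Step 9: +0 new -> 25 infected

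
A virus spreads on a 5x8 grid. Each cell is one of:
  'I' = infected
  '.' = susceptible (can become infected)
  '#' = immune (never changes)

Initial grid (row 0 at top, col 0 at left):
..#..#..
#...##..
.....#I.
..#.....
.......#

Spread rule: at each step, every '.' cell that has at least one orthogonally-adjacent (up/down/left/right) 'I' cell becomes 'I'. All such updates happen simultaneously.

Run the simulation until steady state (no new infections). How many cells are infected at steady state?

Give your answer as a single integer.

Answer: 32

Derivation:
Step 0 (initial): 1 infected
Step 1: +3 new -> 4 infected
Step 2: +5 new -> 9 infected
Step 3: +3 new -> 12 infected
Step 4: +3 new -> 15 infected
Step 5: +2 new -> 17 infected
Step 6: +3 new -> 20 infected
Step 7: +4 new -> 24 infected
Step 8: +5 new -> 29 infected
Step 9: +2 new -> 31 infected
Step 10: +1 new -> 32 infected
Step 11: +0 new -> 32 infected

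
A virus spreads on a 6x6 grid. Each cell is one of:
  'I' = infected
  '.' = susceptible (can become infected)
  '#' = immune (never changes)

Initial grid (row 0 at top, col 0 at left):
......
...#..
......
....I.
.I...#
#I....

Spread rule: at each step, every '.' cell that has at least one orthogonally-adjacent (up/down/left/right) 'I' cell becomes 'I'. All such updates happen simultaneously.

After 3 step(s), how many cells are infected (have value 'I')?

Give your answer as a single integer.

Step 0 (initial): 3 infected
Step 1: +8 new -> 11 infected
Step 2: +9 new -> 20 infected
Step 3: +6 new -> 26 infected

Answer: 26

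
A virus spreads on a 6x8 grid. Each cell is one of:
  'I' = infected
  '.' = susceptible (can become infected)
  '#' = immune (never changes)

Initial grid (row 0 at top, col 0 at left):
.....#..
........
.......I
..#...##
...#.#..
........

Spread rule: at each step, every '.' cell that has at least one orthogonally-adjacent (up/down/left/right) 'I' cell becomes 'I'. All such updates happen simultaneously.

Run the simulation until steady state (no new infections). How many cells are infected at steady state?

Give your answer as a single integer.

Step 0 (initial): 1 infected
Step 1: +2 new -> 3 infected
Step 2: +3 new -> 6 infected
Step 3: +4 new -> 10 infected
Step 4: +3 new -> 13 infected
Step 5: +5 new -> 18 infected
Step 6: +4 new -> 22 infected
Step 7: +6 new -> 28 infected
Step 8: +6 new -> 34 infected
Step 9: +6 new -> 40 infected
Step 10: +2 new -> 42 infected
Step 11: +0 new -> 42 infected

Answer: 42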